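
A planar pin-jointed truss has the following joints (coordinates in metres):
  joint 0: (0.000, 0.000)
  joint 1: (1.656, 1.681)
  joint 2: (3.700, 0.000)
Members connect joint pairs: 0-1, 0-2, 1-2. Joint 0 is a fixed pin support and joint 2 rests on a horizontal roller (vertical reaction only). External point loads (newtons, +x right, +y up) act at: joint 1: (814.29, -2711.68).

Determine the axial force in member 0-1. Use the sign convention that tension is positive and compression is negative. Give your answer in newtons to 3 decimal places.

N=3 nodes, M=3 members, R=3 reactions → 2N=6, M+R=6
member 0 (0-1): L=2.3597, (cx,cy)=(0.7018,0.7124)
member 1 (0-2): L=3.7000, (cx,cy)=(1.0000,0.0000)
member 2 (1-2): L=2.6464, (cx,cy)=(0.7724,-0.6352)
solve A·x = −loads:
  F[0-1] = -1583.5109 N (compression)
  F[0-2] = +1925.5815 N (tension)
  F[1-2] = -2493.1286 N (compression)
  Rx@0 = -814.2900 N
  Ry@0 = +1128.0682 N
  Ry@2 = +1583.6118 N

-1583.511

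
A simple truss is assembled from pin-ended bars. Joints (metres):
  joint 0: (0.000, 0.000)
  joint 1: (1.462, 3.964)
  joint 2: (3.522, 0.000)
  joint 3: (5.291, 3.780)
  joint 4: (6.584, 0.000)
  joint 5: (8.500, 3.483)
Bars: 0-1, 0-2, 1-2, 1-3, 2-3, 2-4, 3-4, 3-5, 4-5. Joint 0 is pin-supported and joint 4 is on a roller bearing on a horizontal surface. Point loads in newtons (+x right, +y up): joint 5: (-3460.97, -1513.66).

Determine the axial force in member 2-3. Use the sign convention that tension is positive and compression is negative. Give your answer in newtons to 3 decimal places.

-1602.348

N=6 nodes, M=9 members, R=3 reactions → 2N=12, M+R=12
member 0 (0-1): L=4.2250, (cx,cy)=(0.3460,0.9382)
member 1 (0-2): L=3.5220, (cx,cy)=(1.0000,0.0000)
member 2 (1-2): L=4.4673, (cx,cy)=(0.4611,-0.8873)
member 3 (1-3): L=3.8334, (cx,cy)=(0.9988,-0.0480)
member 4 (2-3): L=4.1735, (cx,cy)=(0.4239,0.9057)
member 5 (2-4): L=3.0620, (cx,cy)=(1.0000,0.0000)
member 6 (3-4): L=3.9950, (cx,cy)=(0.3237,-0.9462)
member 7 (3-5): L=3.2227, (cx,cy)=(0.9957,-0.0922)
member 8 (4-5): L=3.9752, (cx,cy)=(0.4820,0.8762)
solve A·x = −loads:
  F[0-1] = -1481.9511 N (compression)
  F[0-2] = -2948.1640 N (compression)
  F[1-2] = +1635.5553 N (tension)
  F[1-3] = -1268.4671 N (compression)
  F[2-3] = -1602.3476 N (compression)
  F[2-4] = -1514.7795 N (compression)
  F[3-4] = +1714.1306 N (tension)
  F[3-5] = -2511.6616 N (compression)
  F[4-5] = -1991.7518 N (compression)
  Rx@0 = +3460.9700 N
  Ry@0 = +1390.3988 N
  Ry@4 = +123.2612 N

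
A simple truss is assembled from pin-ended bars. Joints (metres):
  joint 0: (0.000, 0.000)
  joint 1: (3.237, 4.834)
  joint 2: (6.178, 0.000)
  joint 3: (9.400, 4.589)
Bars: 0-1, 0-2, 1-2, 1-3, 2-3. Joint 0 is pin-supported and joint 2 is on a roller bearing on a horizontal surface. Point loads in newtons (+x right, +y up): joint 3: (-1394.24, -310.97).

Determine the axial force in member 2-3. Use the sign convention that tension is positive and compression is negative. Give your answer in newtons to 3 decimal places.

-435.531

N=4 nodes, M=5 members, R=3 reactions → 2N=8, M+R=8
member 0 (0-1): L=5.8177, (cx,cy)=(0.5564,0.8309)
member 1 (0-2): L=6.1780, (cx,cy)=(1.0000,0.0000)
member 2 (1-2): L=5.6584, (cx,cy)=(0.5198,-0.8543)
member 3 (1-3): L=6.1679, (cx,cy)=(0.9992,-0.0397)
member 4 (2-3): L=5.6072, (cx,cy)=(0.5746,0.8184)
solve A·x = −loads:
  F[0-1] = -1051.2044 N (compression)
  F[0-2] = -809.3449 N (compression)
  F[1-2] = +1075.6439 N (tension)
  F[1-3] = -1144.8774 N (compression)
  F[2-3] = -435.5313 N (compression)
  Rx@0 = +1394.2400 N
  Ry@0 = +873.4578 N
  Ry@2 = -562.4878 N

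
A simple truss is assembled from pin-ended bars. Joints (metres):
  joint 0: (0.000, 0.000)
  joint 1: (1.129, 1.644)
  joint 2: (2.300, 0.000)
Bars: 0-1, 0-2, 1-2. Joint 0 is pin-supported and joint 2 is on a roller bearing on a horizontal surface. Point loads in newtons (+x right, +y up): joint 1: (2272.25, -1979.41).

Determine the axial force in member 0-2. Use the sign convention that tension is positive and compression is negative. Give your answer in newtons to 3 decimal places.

1848.953

N=3 nodes, M=3 members, R=3 reactions → 2N=6, M+R=6
member 0 (0-1): L=1.9943, (cx,cy)=(0.5661,0.8243)
member 1 (0-2): L=2.3000, (cx,cy)=(1.0000,0.0000)
member 2 (1-2): L=2.0184, (cx,cy)=(0.5802,-0.8145)
solve A·x = −loads:
  F[0-1] = +747.7389 N (tension)
  F[0-2] = +1848.9527 N (tension)
  F[1-2] = -3186.9715 N (compression)
  Rx@0 = -2272.2500 N
  Ry@0 = -616.3869 N
  Ry@2 = +2595.7969 N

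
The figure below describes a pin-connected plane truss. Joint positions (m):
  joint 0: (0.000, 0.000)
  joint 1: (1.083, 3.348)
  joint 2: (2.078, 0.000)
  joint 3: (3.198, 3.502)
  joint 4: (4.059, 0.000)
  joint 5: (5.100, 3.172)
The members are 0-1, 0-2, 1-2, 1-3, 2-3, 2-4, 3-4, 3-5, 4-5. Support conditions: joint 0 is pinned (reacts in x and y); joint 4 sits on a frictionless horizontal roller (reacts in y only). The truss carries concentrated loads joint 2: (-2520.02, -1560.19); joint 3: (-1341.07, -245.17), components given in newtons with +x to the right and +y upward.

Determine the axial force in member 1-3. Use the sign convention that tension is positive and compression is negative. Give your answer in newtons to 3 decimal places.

-1200.292

N=6 nodes, M=9 members, R=3 reactions → 2N=12, M+R=12
member 0 (0-1): L=3.5188, (cx,cy)=(0.3078,0.9515)
member 1 (0-2): L=2.0780, (cx,cy)=(1.0000,0.0000)
member 2 (1-2): L=3.4927, (cx,cy)=(0.2849,-0.9586)
member 3 (1-3): L=2.1206, (cx,cy)=(0.9974,0.0726)
member 4 (2-3): L=3.6767, (cx,cy)=(0.3046,0.9525)
member 5 (2-4): L=1.9810, (cx,cy)=(1.0000,0.0000)
member 6 (3-4): L=3.6063, (cx,cy)=(0.2387,-0.9711)
member 7 (3-5): L=1.9304, (cx,cy)=(0.9853,-0.1709)
member 8 (4-5): L=3.3385, (cx,cy)=(0.3118,0.9501)
solve A·x = −loads:
  F[0-1] = -2071.0282 N (compression)
  F[0-2] = -3223.6795 N (compression)
  F[1-2] = +1964.7440 N (tension)
  F[1-3] = -1200.2917 N (compression)
  F[2-3] = -339.2662 N (compression)
  F[2-4] = -40.6010 N (compression)
  F[3-4] = +170.0567 N (tension)
  F[3-5] = -0.0000 N (tension)
  F[4-5] = +0.0000 N (tension)
  Rx@0 = +3861.0900 N
  Ry@0 = +1970.4989 N
  Ry@4 = -165.1389 N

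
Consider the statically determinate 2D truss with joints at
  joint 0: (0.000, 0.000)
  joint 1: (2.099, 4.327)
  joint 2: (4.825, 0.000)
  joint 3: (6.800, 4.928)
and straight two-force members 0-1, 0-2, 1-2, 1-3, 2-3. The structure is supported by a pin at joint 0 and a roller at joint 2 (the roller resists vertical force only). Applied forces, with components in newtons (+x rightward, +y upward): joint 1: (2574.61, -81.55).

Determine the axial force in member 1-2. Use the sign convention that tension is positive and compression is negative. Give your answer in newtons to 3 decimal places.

N=4 nodes, M=5 members, R=3 reactions → 2N=8, M+R=8
member 0 (0-1): L=4.8092, (cx,cy)=(0.4365,0.8997)
member 1 (0-2): L=4.8250, (cx,cy)=(1.0000,0.0000)
member 2 (1-2): L=5.1141, (cx,cy)=(0.5330,-0.8461)
member 3 (1-3): L=4.7393, (cx,cy)=(0.9919,0.1268)
member 4 (2-3): L=5.3090, (cx,cy)=(0.3720,0.9282)
solve A·x = −loads:
  F[0-1] = +2514.9888 N (tension)
  F[0-2] = +1476.9380 N (tension)
  F[1-2] = -2770.8021 N (compression)
  F[1-3] = +0.0000 N (tension)
  F[2-3] = -0.0000 N (compression)
  Rx@0 = -2574.6100 N
  Ry@0 = -2262.8046 N
  Ry@2 = +2344.3546 N

-2770.802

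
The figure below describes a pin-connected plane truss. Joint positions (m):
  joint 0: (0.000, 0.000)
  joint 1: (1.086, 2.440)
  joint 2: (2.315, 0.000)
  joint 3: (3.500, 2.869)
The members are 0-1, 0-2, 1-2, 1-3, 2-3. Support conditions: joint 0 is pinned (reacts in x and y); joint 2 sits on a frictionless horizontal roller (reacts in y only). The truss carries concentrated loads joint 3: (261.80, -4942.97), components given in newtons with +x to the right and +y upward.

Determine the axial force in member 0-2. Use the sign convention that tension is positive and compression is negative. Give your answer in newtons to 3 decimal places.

N=4 nodes, M=5 members, R=3 reactions → 2N=8, M+R=8
member 0 (0-1): L=2.6708, (cx,cy)=(0.4066,0.9136)
member 1 (0-2): L=2.3150, (cx,cy)=(1.0000,0.0000)
member 2 (1-2): L=2.7320, (cx,cy)=(0.4498,-0.8931)
member 3 (1-3): L=2.4518, (cx,cy)=(0.9846,0.1750)
member 4 (2-3): L=3.1041, (cx,cy)=(0.3818,0.9243)
solve A·x = −loads:
  F[0-1] = +3124.6373 N (tension)
  F[0-2] = -1008.7549 N (compression)
  F[1-2] = -2701.6708 N (compression)
  F[1-3] = +2524.8432 N (tension)
  F[2-3] = -5825.9838 N (compression)
  Rx@0 = -261.8000 N
  Ry@0 = -2854.6538 N
  Ry@2 = +7797.6238 N

-1008.755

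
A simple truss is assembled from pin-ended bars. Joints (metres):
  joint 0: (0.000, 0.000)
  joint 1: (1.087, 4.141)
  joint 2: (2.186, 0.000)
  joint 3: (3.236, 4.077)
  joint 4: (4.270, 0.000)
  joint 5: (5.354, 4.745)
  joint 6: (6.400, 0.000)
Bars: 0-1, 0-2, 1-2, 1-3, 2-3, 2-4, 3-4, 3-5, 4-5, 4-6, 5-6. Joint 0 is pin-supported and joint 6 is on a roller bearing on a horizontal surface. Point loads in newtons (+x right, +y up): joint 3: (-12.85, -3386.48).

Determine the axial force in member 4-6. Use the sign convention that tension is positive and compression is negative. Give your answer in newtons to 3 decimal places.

N=7 nodes, M=11 members, R=3 reactions → 2N=14, M+R=14
member 0 (0-1): L=4.2813, (cx,cy)=(0.2539,0.9672)
member 1 (0-2): L=2.1860, (cx,cy)=(1.0000,0.0000)
member 2 (1-2): L=4.2844, (cx,cy)=(0.2565,-0.9665)
member 3 (1-3): L=2.1500, (cx,cy)=(0.9996,-0.0298)
member 4 (2-3): L=4.2100, (cx,cy)=(0.2494,0.9684)
member 5 (2-4): L=2.0840, (cx,cy)=(1.0000,0.0000)
member 6 (3-4): L=4.2061, (cx,cy)=(0.2458,-0.9693)
member 7 (3-5): L=2.2208, (cx,cy)=(0.9537,0.3008)
member 8 (4-5): L=4.8672, (cx,cy)=(0.2227,0.9749)
member 9 (4-6): L=2.1300, (cx,cy)=(1.0000,0.0000)
member 10 (5-6): L=4.8589, (cx,cy)=(0.2153,-0.9766)
solve A·x = −loads:
  F[0-1] = -1739.3732 N (compression)
  F[0-2] = +428.7689 N (tension)
  F[1-2] = +1768.2002 N (tension)
  F[1-3] = -895.5853 N (compression)
  F[2-3] = -1764.8054 N (compression)
  F[2-4] = +1322.4877 N (tension)
  F[3-4] = -2026.2817 N (compression)
  F[3-5] = -864.3856 N (compression)
  F[4-5] = +2014.6999 N (tension)
  F[4-6] = +375.6569 N (tension)
  F[5-6] = -1745.0173 N (compression)
  Rx@0 = +12.8500 N
  Ry@0 = +1682.3769 N
  Ry@6 = +1704.1031 N

375.657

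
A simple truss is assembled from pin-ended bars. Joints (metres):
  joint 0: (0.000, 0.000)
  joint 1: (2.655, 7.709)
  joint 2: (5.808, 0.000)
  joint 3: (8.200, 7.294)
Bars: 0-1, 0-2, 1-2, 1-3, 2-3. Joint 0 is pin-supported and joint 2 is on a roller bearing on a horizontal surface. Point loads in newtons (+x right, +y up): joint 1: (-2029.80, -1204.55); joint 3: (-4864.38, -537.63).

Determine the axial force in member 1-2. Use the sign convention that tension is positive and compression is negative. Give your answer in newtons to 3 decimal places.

N=4 nodes, M=5 members, R=3 reactions → 2N=8, M+R=8
member 0 (0-1): L=8.1534, (cx,cy)=(0.3256,0.9455)
member 1 (0-2): L=5.8080, (cx,cy)=(1.0000,0.0000)
member 2 (1-2): L=8.3289, (cx,cy)=(0.3786,-0.9256)
member 3 (1-3): L=5.5605, (cx,cy)=(0.9972,-0.0746)
member 4 (2-3): L=7.6762, (cx,cy)=(0.3116,0.9502)
solve A·x = −loads:
  F[0-1] = -9768.0029 N (compression)
  F[0-2] = -3713.4098 N (compression)
  F[1-2] = +9046.8295 N (tension)
  F[1-3] = -4588.5599 N (compression)
  F[2-3] = -926.2066 N (compression)
  Rx@0 = +6894.1800 N
  Ry@0 = +9235.6149 N
  Ry@2 = -7493.4349 N

9046.829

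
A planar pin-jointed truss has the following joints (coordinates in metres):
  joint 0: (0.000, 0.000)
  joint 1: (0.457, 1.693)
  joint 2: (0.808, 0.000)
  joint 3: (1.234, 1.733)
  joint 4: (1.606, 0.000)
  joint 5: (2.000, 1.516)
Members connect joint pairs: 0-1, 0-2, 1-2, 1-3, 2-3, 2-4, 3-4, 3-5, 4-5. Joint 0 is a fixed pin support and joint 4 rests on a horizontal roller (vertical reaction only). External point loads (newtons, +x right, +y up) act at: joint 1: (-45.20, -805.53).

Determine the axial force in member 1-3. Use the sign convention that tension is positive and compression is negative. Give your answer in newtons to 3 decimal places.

-84.792

N=6 nodes, M=9 members, R=3 reactions → 2N=12, M+R=12
member 0 (0-1): L=1.7536, (cx,cy)=(0.2606,0.9654)
member 1 (0-2): L=0.8080, (cx,cy)=(1.0000,0.0000)
member 2 (1-2): L=1.7290, (cx,cy)=(0.2030,-0.9792)
member 3 (1-3): L=0.7780, (cx,cy)=(0.9987,0.0514)
member 4 (2-3): L=1.7846, (cx,cy)=(0.2387,0.9711)
member 5 (2-4): L=0.7980, (cx,cy)=(1.0000,0.0000)
member 6 (3-4): L=1.7725, (cx,cy)=(0.2099,-0.9777)
member 7 (3-5): L=0.7961, (cx,cy)=(0.9621,-0.2726)
member 8 (4-5): L=1.5664, (cx,cy)=(0.2515,0.9678)
solve A·x = −loads:
  F[0-1] = -646.2913 N (compression)
  F[0-2] = +123.2283 N (tension)
  F[1-2] = -189.8846 N (compression)
  F[1-3] = -84.7925 N (compression)
  F[2-3] = +191.4658 N (tension)
  F[2-4] = +38.9755 N (tension)
  F[3-4] = -185.7074 N (compression)
  F[3-5] = +0.0000 N (tension)
  F[4-5] = -0.0000 N (compression)
  Rx@0 = +45.2000 N
  Ry@0 = +623.9586 N
  Ry@4 = +181.5714 N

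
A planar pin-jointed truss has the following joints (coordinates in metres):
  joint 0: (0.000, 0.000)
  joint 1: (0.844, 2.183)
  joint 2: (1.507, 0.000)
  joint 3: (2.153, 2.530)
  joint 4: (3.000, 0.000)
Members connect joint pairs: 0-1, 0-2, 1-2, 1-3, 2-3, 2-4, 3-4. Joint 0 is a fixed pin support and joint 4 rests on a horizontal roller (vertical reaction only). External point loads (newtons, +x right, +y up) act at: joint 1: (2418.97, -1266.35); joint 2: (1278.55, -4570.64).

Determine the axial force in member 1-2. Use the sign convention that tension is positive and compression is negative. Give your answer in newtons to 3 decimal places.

-608.441

N=5 nodes, M=7 members, R=3 reactions → 2N=10, M+R=10
member 0 (0-1): L=2.3405, (cx,cy)=(0.3606,0.9327)
member 1 (0-2): L=1.5070, (cx,cy)=(1.0000,0.0000)
member 2 (1-2): L=2.2815, (cx,cy)=(0.2906,-0.9568)
member 3 (1-3): L=1.3542, (cx,cy)=(0.9666,0.2562)
member 4 (2-3): L=2.6112, (cx,cy)=(0.2474,0.9689)
member 5 (2-4): L=1.4930, (cx,cy)=(1.0000,0.0000)
member 6 (3-4): L=2.6680, (cx,cy)=(0.3175,-0.9483)
solve A·x = −loads:
  F[0-1] = -1527.2967 N (compression)
  F[0-2] = +4248.2792 N (tension)
  F[1-2] = -608.4409 N (compression)
  F[1-3] = -2889.3795 N (compression)
  F[2-3] = +5318.1436 N (tension)
  F[2-4] = +1477.2132 N (tension)
  F[3-4] = -4653.1623 N (compression)
  Rx@0 = -3697.5200 N
  Ry@0 = +1424.5349 N
  Ry@4 = +4412.4551 N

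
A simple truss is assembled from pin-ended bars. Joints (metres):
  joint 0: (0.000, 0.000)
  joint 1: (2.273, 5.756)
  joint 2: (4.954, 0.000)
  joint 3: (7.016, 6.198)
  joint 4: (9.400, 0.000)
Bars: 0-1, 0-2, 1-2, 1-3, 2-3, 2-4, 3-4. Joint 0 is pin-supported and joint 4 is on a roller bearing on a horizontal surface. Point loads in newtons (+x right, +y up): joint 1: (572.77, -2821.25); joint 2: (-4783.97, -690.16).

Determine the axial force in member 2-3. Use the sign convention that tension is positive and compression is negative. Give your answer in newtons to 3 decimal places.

1573.469

N=5 nodes, M=7 members, R=3 reactions → 2N=10, M+R=10
member 0 (0-1): L=6.1885, (cx,cy)=(0.3673,0.9301)
member 1 (0-2): L=4.9540, (cx,cy)=(1.0000,0.0000)
member 2 (1-2): L=6.3497, (cx,cy)=(0.4222,-0.9065)
member 3 (1-3): L=4.7636, (cx,cy)=(0.9957,0.0928)
member 4 (2-3): L=6.5320, (cx,cy)=(0.3157,0.9489)
member 5 (2-4): L=4.4460, (cx,cy)=(1.0000,0.0000)
member 6 (3-4): L=6.6407, (cx,cy)=(0.3590,-0.9333)
solve A·x = −loads:
  F[0-1] = -2273.6644 N (compression)
  F[0-2] = -3376.1021 N (compression)
  F[1-2] = -885.6689 N (compression)
  F[1-3] = -1038.3992 N (compression)
  F[2-3] = +1573.4688 N (tension)
  F[2-4] = +537.2122 N (tension)
  F[3-4] = -1496.4158 N (compression)
  Rx@0 = +4211.2000 N
  Ry@0 = +2114.7485 N
  Ry@4 = +1396.6615 N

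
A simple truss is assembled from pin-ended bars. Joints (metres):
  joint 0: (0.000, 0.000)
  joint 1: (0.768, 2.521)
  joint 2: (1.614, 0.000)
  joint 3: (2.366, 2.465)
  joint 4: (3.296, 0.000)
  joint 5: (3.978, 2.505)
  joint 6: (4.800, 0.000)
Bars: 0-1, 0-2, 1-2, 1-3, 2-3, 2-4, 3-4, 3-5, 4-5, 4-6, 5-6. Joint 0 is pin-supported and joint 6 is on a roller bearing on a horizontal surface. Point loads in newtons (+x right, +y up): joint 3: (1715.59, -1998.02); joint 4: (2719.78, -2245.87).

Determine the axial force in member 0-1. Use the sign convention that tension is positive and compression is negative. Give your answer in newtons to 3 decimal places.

N=7 nodes, M=11 members, R=3 reactions → 2N=14, M+R=14
member 0 (0-1): L=2.6354, (cx,cy)=(0.2914,0.9566)
member 1 (0-2): L=1.6140, (cx,cy)=(1.0000,0.0000)
member 2 (1-2): L=2.6592, (cx,cy)=(0.3181,-0.9480)
member 3 (1-3): L=1.5990, (cx,cy)=(0.9994,-0.0350)
member 4 (2-3): L=2.5772, (cx,cy)=(0.2918,0.9565)
member 5 (2-4): L=1.6820, (cx,cy)=(1.0000,0.0000)
member 6 (3-4): L=2.6346, (cx,cy)=(0.3530,-0.9356)
member 7 (3-5): L=1.6125, (cx,cy)=(0.9997,0.0248)
member 8 (4-5): L=2.5962, (cx,cy)=(0.2627,0.9649)
member 9 (4-6): L=1.5040, (cx,cy)=(1.0000,0.0000)
member 10 (5-6): L=2.6364, (cx,cy)=(0.3118,-0.9502)
solve A·x = −loads:
  F[0-1] = -873.7668 N (compression)
  F[0-2] = +4690.0016 N (tension)
  F[1-2] = +901.6663 N (tension)
  F[1-3] = -541.8247 N (compression)
  F[2-3] = -893.7110 N (compression)
  F[2-4] = +5237.6423 N (tension)
  F[3-4] = -1296.7772 N (compression)
  F[3-5] = -2060.7412 N (compression)
  F[4-5] = +3585.0782 N (tension)
  F[4-6] = +1118.3296 N (tension)
  F[5-6] = -3586.8447 N (compression)
  Rx@0 = -4435.3700 N
  Ry@0 = +835.8416 N
  Ry@6 = +3408.0484 N

-873.767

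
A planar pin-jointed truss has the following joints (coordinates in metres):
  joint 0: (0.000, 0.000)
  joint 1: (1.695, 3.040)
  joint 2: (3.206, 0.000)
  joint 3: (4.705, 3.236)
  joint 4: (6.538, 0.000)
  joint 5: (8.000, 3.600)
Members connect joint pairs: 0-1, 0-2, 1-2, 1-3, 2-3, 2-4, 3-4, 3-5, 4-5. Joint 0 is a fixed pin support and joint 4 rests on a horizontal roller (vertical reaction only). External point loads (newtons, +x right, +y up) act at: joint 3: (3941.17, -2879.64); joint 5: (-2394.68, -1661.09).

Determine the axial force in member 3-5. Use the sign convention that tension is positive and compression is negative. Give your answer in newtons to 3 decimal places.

N=6 nodes, M=9 members, R=3 reactions → 2N=12, M+R=12
member 0 (0-1): L=3.4806, (cx,cy)=(0.4870,0.8734)
member 1 (0-2): L=3.2060, (cx,cy)=(1.0000,0.0000)
member 2 (1-2): L=3.3948, (cx,cy)=(0.4451,-0.8955)
member 3 (1-3): L=3.0164, (cx,cy)=(0.9979,0.0650)
member 4 (2-3): L=3.5663, (cx,cy)=(0.4203,0.9074)
member 5 (2-4): L=3.3320, (cx,cy)=(1.0000,0.0000)
member 6 (3-4): L=3.7191, (cx,cy)=(0.4929,-0.8701)
member 7 (3-5): L=3.3150, (cx,cy)=(0.9940,0.1098)
member 8 (4-5): L=3.8855, (cx,cy)=(0.3763,0.9265)
solve A·x = −loads:
  F[0-1] = +224.6639 N (tension)
  F[0-2] = +1437.0823 N (tension)
  F[1-2] = -204.5497 N (compression)
  F[1-3] = +200.8756 N (tension)
  F[2-3] = +201.8692 N (tension)
  F[2-4] = +1261.1892 N (tension)
  F[3-4] = -3763.6859 N (compression)
  F[3-5] = -1811.8420 N (compression)
  F[4-5] = -1578.1190 N (compression)
  Rx@0 = -1546.4900 N
  Ry@0 = -196.2239 N
  Ry@4 = +4736.9539 N

-1811.842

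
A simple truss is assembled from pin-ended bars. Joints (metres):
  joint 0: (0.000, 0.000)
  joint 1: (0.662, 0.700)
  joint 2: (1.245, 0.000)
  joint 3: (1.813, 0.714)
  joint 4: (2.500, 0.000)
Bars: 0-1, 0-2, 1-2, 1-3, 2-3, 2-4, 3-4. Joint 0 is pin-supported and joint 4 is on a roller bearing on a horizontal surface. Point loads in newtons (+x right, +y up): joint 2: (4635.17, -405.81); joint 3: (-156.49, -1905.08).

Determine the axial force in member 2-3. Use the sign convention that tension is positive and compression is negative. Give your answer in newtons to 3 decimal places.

N=5 nodes, M=7 members, R=3 reactions → 2N=10, M+R=10
member 0 (0-1): L=0.9635, (cx,cy)=(0.6871,0.7266)
member 1 (0-2): L=1.2450, (cx,cy)=(1.0000,0.0000)
member 2 (1-2): L=0.9110, (cx,cy)=(0.6400,-0.7684)
member 3 (1-3): L=1.1511, (cx,cy)=(0.9999,0.0122)
member 4 (2-3): L=0.9124, (cx,cy)=(0.6226,0.7826)
member 5 (2-4): L=1.2550, (cx,cy)=(1.0000,0.0000)
member 6 (3-4): L=0.9908, (cx,cy)=(0.6934,-0.7206)
solve A·x = −loads:
  F[0-1] = -1062.4507 N (compression)
  F[0-2] = +5208.7016 N (tension)
  F[1-2] = +983.0727 N (tension)
  F[1-3] = -1359.2576 N (compression)
  F[2-3] = -446.7092 N (compression)
  F[2-4] = +1480.7677 N (tension)
  F[3-4] = -2135.6692 N (compression)
  Rx@0 = -4478.6800 N
  Ry@0 = +771.9261 N
  Ry@4 = +1538.9639 N

-446.709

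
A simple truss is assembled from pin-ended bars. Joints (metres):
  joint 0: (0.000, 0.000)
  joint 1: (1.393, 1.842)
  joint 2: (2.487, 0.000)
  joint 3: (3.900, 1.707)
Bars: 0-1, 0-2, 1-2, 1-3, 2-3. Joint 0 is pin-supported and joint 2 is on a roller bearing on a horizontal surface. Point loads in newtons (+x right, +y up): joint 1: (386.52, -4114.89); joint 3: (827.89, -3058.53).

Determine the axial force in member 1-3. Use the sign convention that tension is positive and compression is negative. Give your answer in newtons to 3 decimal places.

N=4 nodes, M=5 members, R=3 reactions → 2N=8, M+R=8
member 0 (0-1): L=2.3094, (cx,cy)=(0.6032,0.7976)
member 1 (0-2): L=2.4870, (cx,cy)=(1.0000,0.0000)
member 2 (1-2): L=2.1424, (cx,cy)=(0.5106,-0.8598)
member 3 (1-3): L=2.5106, (cx,cy)=(0.9986,-0.0538)
member 4 (2-3): L=2.2159, (cx,cy)=(0.6377,0.7703)
solve A·x = −loads:
  F[0-1] = +980.6172 N (tension)
  F[0-2] = +622.9192 N (tension)
  F[1-2] = -5897.0488 N (compression)
  F[1-3] = +3220.9386 N (tension)
  F[2-3] = -3745.6060 N (compression)
  Rx@0 = -1214.4100 N
  Ry@0 = -782.1437 N
  Ry@2 = +7955.5637 N

3220.939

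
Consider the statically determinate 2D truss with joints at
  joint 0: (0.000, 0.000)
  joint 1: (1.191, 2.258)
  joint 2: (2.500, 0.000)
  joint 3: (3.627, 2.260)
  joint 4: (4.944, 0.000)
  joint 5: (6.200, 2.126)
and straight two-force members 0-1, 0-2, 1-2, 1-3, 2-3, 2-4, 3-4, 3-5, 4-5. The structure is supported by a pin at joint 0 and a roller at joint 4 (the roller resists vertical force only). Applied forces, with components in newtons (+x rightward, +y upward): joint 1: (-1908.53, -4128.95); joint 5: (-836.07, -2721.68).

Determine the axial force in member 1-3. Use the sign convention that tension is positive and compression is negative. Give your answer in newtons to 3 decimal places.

234.233

N=6 nodes, M=9 members, R=3 reactions → 2N=12, M+R=12
member 0 (0-1): L=2.5529, (cx,cy)=(0.4665,0.8845)
member 1 (0-2): L=2.5000, (cx,cy)=(1.0000,0.0000)
member 2 (1-2): L=2.6100, (cx,cy)=(0.5015,-0.8651)
member 3 (1-3): L=2.4360, (cx,cy)=(1.0000,0.0008)
member 4 (2-3): L=2.5254, (cx,cy)=(0.4463,0.8949)
member 5 (2-4): L=2.4440, (cx,cy)=(1.0000,0.0000)
member 6 (3-4): L=2.6157, (cx,cy)=(0.5035,-0.8640)
member 7 (3-5): L=2.5765, (cx,cy)=(0.9986,-0.0520)
member 8 (4-5): L=2.4693, (cx,cy)=(0.5086,0.8610)
solve A·x = −loads:
  F[0-1] = -4153.7999 N (compression)
  F[0-2] = -806.6973 N (compression)
  F[1-2] = -525.5990 N (compression)
  F[1-3] = +234.2335 N (tension)
  F[2-3] = +508.1177 N (tension)
  F[2-4] = -1297.0575 N (compression)
  F[3-4] = -571.6490 N (compression)
  F[3-5] = +749.8222 N (tension)
  F[4-5] = -3115.8663 N (compression)
  Rx@0 = +2744.6000 N
  Ry@0 = +3674.0422 N
  Ry@4 = +3176.5878 N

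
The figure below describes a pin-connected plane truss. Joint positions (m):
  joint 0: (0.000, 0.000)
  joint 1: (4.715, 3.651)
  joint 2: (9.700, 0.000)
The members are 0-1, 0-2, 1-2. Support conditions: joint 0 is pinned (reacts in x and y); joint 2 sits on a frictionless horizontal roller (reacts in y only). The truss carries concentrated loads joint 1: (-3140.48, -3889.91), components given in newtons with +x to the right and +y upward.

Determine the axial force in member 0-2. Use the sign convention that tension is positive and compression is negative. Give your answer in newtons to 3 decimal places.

N=3 nodes, M=3 members, R=3 reactions → 2N=6, M+R=6
member 0 (0-1): L=5.9633, (cx,cy)=(0.7907,0.6122)
member 1 (0-2): L=9.7000, (cx,cy)=(1.0000,0.0000)
member 2 (1-2): L=6.1790, (cx,cy)=(0.8068,-0.5909)
solve A·x = −loads:
  F[0-1] = -5195.8738 N (compression)
  F[0-2] = +967.7349 N (tension)
  F[1-2] = -1199.5251 N (compression)
  Rx@0 = +3140.4800 N
  Ry@0 = +3181.1437 N
  Ry@2 = +708.7663 N

967.735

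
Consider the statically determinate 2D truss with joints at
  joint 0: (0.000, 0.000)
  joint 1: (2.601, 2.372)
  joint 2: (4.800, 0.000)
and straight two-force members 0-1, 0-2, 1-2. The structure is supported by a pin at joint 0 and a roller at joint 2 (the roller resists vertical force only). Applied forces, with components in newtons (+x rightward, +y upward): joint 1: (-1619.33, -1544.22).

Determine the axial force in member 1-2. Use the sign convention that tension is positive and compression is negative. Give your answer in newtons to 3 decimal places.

-49.847

N=3 nodes, M=3 members, R=3 reactions → 2N=6, M+R=6
member 0 (0-1): L=3.5202, (cx,cy)=(0.7389,0.6738)
member 1 (0-2): L=4.8000, (cx,cy)=(1.0000,0.0000)
member 2 (1-2): L=3.2345, (cx,cy)=(0.6799,-0.7333)
solve A·x = −loads:
  F[0-1] = -2237.4509 N (compression)
  F[0-2] = +33.8892 N (tension)
  F[1-2] = -49.8474 N (compression)
  Rx@0 = +1619.3300 N
  Ry@0 = +1507.6647 N
  Ry@2 = +36.5553 N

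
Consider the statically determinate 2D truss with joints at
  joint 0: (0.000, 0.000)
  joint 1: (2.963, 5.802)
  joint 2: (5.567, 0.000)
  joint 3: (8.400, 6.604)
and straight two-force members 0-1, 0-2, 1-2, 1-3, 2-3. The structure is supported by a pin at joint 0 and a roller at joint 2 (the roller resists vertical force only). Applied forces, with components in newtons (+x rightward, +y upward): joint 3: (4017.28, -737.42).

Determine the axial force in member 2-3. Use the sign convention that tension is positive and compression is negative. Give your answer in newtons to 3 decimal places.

N=4 nodes, M=5 members, R=3 reactions → 2N=8, M+R=8
member 0 (0-1): L=6.5148, (cx,cy)=(0.4548,0.8906)
member 1 (0-2): L=5.5670, (cx,cy)=(1.0000,0.0000)
member 2 (1-2): L=6.3596, (cx,cy)=(0.4095,-0.9123)
member 3 (1-3): L=5.4958, (cx,cy)=(0.9893,0.1459)
member 4 (2-3): L=7.1860, (cx,cy)=(0.3942,0.9190)
solve A·x = −loads:
  F[0-1] = +5772.4452 N (tension)
  F[0-2] = +1391.9094 N (tension)
  F[1-2] = -4886.8935 N (compression)
  F[1-3] = +4676.4295 N (tension)
  F[2-3] = -1544.9759 N (compression)
  Rx@0 = -4017.2800 N
  Ry@0 = -5140.8708 N
  Ry@2 = +5878.2908 N

-1544.976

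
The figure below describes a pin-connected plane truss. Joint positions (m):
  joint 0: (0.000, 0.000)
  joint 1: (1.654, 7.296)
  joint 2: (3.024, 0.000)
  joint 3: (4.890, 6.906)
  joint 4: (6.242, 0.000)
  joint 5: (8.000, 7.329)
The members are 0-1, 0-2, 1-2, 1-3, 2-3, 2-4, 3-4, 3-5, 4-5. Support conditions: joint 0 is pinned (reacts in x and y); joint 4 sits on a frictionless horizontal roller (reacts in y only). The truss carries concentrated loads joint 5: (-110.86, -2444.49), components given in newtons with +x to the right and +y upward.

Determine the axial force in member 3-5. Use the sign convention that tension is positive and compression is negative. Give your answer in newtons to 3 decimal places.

N=6 nodes, M=9 members, R=3 reactions → 2N=12, M+R=12
member 0 (0-1): L=7.4811, (cx,cy)=(0.2211,0.9753)
member 1 (0-2): L=3.0240, (cx,cy)=(1.0000,0.0000)
member 2 (1-2): L=7.4235, (cx,cy)=(0.1845,-0.9828)
member 3 (1-3): L=3.2594, (cx,cy)=(0.9928,-0.1197)
member 4 (2-3): L=7.1537, (cx,cy)=(0.2608,0.9654)
member 5 (2-4): L=3.2180, (cx,cy)=(1.0000,0.0000)
member 6 (3-4): L=7.0371, (cx,cy)=(0.1921,-0.9814)
member 7 (3-5): L=3.1386, (cx,cy)=(0.9909,0.1348)
member 8 (4-5): L=7.5369, (cx,cy)=(0.2333,0.9724)
solve A·x = −loads:
  F[0-1] = +572.4685 N (tension)
  F[0-2] = -237.4268 N (compression)
  F[1-2] = -597.0920 N (compression)
  F[1-3] = +238.4727 N (tension)
  F[2-3] = +607.8805 N (tension)
  F[2-4] = -506.1824 N (compression)
  F[3-4] = -500.7762 N (compression)
  F[3-5] = +496.0596 N (tension)
  F[4-5] = -2582.5824 N (compression)
  Rx@0 = +110.8600 N
  Ry@0 = -558.3019 N
  Ry@4 = +3002.7919 N

496.060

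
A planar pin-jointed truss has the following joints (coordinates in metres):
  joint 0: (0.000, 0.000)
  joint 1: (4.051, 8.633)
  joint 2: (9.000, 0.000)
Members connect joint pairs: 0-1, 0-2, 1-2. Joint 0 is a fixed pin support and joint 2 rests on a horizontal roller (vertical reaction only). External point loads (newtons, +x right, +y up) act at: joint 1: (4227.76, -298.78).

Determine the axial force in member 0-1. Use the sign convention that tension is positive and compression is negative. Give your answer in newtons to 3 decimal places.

4298.160

N=3 nodes, M=3 members, R=3 reactions → 2N=6, M+R=6
member 0 (0-1): L=9.5362, (cx,cy)=(0.4248,0.9053)
member 1 (0-2): L=9.0000, (cx,cy)=(1.0000,0.0000)
member 2 (1-2): L=9.9509, (cx,cy)=(0.4973,-0.8676)
solve A·x = −loads:
  F[0-1] = +4298.1601 N (tension)
  F[0-2] = +2401.8934 N (tension)
  F[1-2] = -4829.4821 N (compression)
  Rx@0 = -4227.7600 N
  Ry@0 = -3891.0655 N
  Ry@2 = +4189.8455 N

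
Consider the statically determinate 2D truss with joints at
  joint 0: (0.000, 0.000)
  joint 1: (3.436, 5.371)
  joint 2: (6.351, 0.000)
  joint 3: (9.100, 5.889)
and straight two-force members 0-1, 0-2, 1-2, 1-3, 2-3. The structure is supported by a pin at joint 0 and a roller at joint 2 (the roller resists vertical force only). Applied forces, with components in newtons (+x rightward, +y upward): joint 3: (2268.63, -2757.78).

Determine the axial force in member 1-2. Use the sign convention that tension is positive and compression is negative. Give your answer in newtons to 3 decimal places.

N=4 nodes, M=5 members, R=3 reactions → 2N=8, M+R=8
member 0 (0-1): L=6.3760, (cx,cy)=(0.5389,0.8424)
member 1 (0-2): L=6.3510, (cx,cy)=(1.0000,0.0000)
member 2 (1-2): L=6.1110, (cx,cy)=(0.4770,-0.8789)
member 3 (1-3): L=5.6876, (cx,cy)=(0.9958,0.0911)
member 4 (2-3): L=6.4990, (cx,cy)=(0.4230,0.9061)
solve A·x = −loads:
  F[0-1] = +3914.2850 N (tension)
  F[0-2] = +159.2474 N (tension)
  F[1-2] = -3365.0891 N (compression)
  F[1-3] = +3730.0495 N (tension)
  F[2-3] = -3418.3537 N (compression)
  Rx@0 = -2268.6300 N
  Ry@0 = -3297.2917 N
  Ry@2 = +6055.0717 N

-3365.089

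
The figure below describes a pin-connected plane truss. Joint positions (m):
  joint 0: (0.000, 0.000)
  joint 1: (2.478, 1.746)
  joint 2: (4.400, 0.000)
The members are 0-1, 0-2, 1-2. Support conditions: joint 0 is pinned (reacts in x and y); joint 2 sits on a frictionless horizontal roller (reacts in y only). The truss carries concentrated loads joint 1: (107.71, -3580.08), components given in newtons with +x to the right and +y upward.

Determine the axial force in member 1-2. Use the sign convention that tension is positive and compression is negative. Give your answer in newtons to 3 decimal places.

N=3 nodes, M=3 members, R=3 reactions → 2N=6, M+R=6
member 0 (0-1): L=3.0313, (cx,cy)=(0.8175,0.5760)
member 1 (0-2): L=4.4000, (cx,cy)=(1.0000,0.0000)
member 2 (1-2): L=2.5967, (cx,cy)=(0.7402,-0.6724)
solve A·x = −loads:
  F[0-1] = -2640.8786 N (compression)
  F[0-2] = +2266.5259 N (tension)
  F[1-2] = -3062.1115 N (compression)
  Rx@0 = -107.7100 N
  Ry@0 = +1521.1028 N
  Ry@2 = +2058.9772 N

-3062.112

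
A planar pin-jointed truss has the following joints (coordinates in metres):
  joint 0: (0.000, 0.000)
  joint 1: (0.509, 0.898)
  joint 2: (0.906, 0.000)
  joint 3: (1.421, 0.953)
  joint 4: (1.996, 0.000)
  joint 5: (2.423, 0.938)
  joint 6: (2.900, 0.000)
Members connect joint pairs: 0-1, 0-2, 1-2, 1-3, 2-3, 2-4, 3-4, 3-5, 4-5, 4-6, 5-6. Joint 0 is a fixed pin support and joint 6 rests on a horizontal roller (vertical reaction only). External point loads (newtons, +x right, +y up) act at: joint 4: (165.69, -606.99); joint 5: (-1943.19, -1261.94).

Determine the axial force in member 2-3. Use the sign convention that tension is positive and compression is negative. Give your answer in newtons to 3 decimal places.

-1096.367

N=7 nodes, M=11 members, R=3 reactions → 2N=14, M+R=14
member 0 (0-1): L=1.0322, (cx,cy)=(0.4931,0.8700)
member 1 (0-2): L=0.9060, (cx,cy)=(1.0000,0.0000)
member 2 (1-2): L=0.9818, (cx,cy)=(0.4043,-0.9146)
member 3 (1-3): L=0.9137, (cx,cy)=(0.9982,0.0602)
member 4 (2-3): L=1.0833, (cx,cy)=(0.4754,0.8798)
member 5 (2-4): L=1.0900, (cx,cy)=(1.0000,0.0000)
member 6 (3-4): L=1.1130, (cx,cy)=(0.5166,-0.8562)
member 7 (3-5): L=1.0021, (cx,cy)=(0.9999,-0.0150)
member 8 (4-5): L=1.0306, (cx,cy)=(0.4143,0.9101)
member 9 (4-6): L=0.9040, (cx,cy)=(1.0000,0.0000)
member 10 (5-6): L=1.0523, (cx,cy)=(0.4533,-0.8914)
solve A·x = −loads:
  F[0-1] = -1178.5534 N (compression)
  F[0-2] = -1196.3431 N (compression)
  F[1-2] = +1054.5925 N (tension)
  F[1-3] = -1009.4037 N (compression)
  F[2-3] = -1096.3672 N (compression)
  F[2-4] = -248.6915 N (compression)
  F[3-4] = +1235.3602 N (tension)
  F[3-5] = -2167.2485 N (compression)
  F[4-5] = -495.2596 N (compression)
  F[4-6] = +429.0090 N (tension)
  F[5-6] = -946.4441 N (compression)
  Rx@0 = +1777.5000 N
  Ry@0 = +1025.3023 N
  Ry@6 = +843.6277 N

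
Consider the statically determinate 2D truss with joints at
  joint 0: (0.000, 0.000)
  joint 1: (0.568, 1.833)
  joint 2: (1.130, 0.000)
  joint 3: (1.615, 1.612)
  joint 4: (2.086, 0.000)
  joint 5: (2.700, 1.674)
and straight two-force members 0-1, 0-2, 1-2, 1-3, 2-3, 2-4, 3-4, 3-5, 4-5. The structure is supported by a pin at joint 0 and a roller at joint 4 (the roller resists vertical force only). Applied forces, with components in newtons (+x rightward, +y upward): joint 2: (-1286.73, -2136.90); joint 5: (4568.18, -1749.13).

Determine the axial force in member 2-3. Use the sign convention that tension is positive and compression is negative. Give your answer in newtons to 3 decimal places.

N=6 nodes, M=9 members, R=3 reactions → 2N=12, M+R=12
member 0 (0-1): L=1.9190, (cx,cy)=(0.2960,0.9552)
member 1 (0-2): L=1.1300, (cx,cy)=(1.0000,0.0000)
member 2 (1-2): L=1.9172, (cx,cy)=(0.2931,-0.9561)
member 3 (1-3): L=1.0701, (cx,cy)=(0.9784,-0.2065)
member 4 (2-3): L=1.6834, (cx,cy)=(0.2881,0.9576)
member 5 (2-4): L=0.9560, (cx,cy)=(1.0000,0.0000)
member 6 (3-4): L=1.6794, (cx,cy)=(0.2805,-0.9599)
member 7 (3-5): L=1.0868, (cx,cy)=(0.9984,0.0570)
member 8 (4-5): L=1.7831, (cx,cy)=(0.3444,0.9388)
solve A·x = −loads:
  F[0-1] = +3351.6316 N (tension)
  F[0-2] = +2289.4025 N (tension)
  F[1-2] = -3814.4255 N (compression)
  F[1-3] = +2156.6772 N (tension)
  F[2-3] = +6039.8726 N (tension)
  F[2-4] = +717.8470 N (tension)
  F[3-4] = -5244.7675 N (compression)
  F[3-5] = +5329.9469 N (tension)
  F[4-5] = -2186.9565 N (compression)
  Rx@0 = -3281.4500 N
  Ry@0 = -3201.4491 N
  Ry@4 = +7087.4791 N

6039.873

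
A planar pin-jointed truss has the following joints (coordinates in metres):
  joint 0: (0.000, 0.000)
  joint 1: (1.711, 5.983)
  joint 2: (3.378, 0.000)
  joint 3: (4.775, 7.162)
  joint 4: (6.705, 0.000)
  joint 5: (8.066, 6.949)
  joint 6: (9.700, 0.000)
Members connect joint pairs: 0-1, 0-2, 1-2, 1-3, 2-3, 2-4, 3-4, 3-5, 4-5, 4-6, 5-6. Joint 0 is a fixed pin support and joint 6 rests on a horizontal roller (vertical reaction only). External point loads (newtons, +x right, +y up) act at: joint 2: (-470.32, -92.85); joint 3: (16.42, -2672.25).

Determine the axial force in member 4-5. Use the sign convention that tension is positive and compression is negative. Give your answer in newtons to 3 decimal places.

N=7 nodes, M=11 members, R=3 reactions → 2N=14, M+R=14
member 0 (0-1): L=6.2228, (cx,cy)=(0.2750,0.9615)
member 1 (0-2): L=3.3780, (cx,cy)=(1.0000,0.0000)
member 2 (1-2): L=6.2109, (cx,cy)=(0.2684,-0.9633)
member 3 (1-3): L=3.2830, (cx,cy)=(0.9333,0.3591)
member 4 (2-3): L=7.2970, (cx,cy)=(0.1914,0.9815)
member 5 (2-4): L=3.3270, (cx,cy)=(1.0000,0.0000)
member 6 (3-4): L=7.4175, (cx,cy)=(0.2602,-0.9656)
member 7 (3-5): L=3.2979, (cx,cy)=(0.9979,-0.0646)
member 8 (4-5): L=7.0810, (cx,cy)=(0.1922,0.9814)
member 9 (4-6): L=2.9950, (cx,cy)=(1.0000,0.0000)
member 10 (5-6): L=7.1385, (cx,cy)=(0.2289,-0.9735)
solve A·x = −loads:
  F[0-1] = -1461.5089 N (compression)
  F[0-2] = -52.0514 N (compression)
  F[1-2] = +1172.4804 N (tension)
  F[1-3] = -767.7583 N (compression)
  F[2-3] = -1056.1454 N (compression)
  F[2-4] = +935.1598 N (tension)
  F[3-4] = -1369.6376 N (compression)
  F[3-5] = -579.9968 N (compression)
  F[4-5] = +1347.5873 N (tension)
  F[4-6] = +319.7744 N (tension)
  F[5-6] = -1397.0121 N (compression)
  Rx@0 = +453.9000 N
  Ry@0 = +1405.1782 N
  Ry@6 = +1359.9218 N

1347.587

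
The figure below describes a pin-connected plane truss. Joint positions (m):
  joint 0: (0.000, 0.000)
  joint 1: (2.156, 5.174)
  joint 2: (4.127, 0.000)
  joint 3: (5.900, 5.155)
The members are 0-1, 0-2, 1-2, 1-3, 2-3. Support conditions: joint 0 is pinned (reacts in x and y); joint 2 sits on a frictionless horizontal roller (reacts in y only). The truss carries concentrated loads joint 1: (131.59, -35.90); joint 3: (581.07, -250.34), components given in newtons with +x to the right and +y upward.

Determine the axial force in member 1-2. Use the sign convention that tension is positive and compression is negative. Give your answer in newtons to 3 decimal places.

-1092.003

N=4 nodes, M=5 members, R=3 reactions → 2N=8, M+R=8
member 0 (0-1): L=5.6052, (cx,cy)=(0.3846,0.9231)
member 1 (0-2): L=4.1270, (cx,cy)=(1.0000,0.0000)
member 2 (1-2): L=5.5367, (cx,cy)=(0.3560,-0.9345)
member 3 (1-3): L=3.7440, (cx,cy)=(1.0000,-0.0051)
member 4 (2-3): L=5.4514, (cx,cy)=(0.3252,0.9456)
solve A·x = −loads:
  F[0-1] = +1062.9641 N (tension)
  F[0-2] = +303.8007 N (tension)
  F[1-2] = -1092.0027 N (compression)
  F[1-3] = +666.0175 N (tension)
  F[2-3] = -261.1588 N (compression)
  Rx@0 = -712.6600 N
  Ry@0 = -981.1864 N
  Ry@2 = +1267.4264 N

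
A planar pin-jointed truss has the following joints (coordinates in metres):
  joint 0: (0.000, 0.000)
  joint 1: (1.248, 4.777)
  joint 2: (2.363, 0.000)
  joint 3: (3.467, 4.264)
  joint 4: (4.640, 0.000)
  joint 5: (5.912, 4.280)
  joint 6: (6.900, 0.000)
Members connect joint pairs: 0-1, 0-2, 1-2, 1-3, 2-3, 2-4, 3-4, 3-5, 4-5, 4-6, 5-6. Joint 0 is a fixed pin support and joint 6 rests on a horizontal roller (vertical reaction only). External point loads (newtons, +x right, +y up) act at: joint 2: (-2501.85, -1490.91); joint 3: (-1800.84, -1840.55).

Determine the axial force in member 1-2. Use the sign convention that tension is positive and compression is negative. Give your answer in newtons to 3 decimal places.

N=7 nodes, M=11 members, R=3 reactions → 2N=14, M+R=14
member 0 (0-1): L=4.9373, (cx,cy)=(0.2528,0.9675)
member 1 (0-2): L=2.3630, (cx,cy)=(1.0000,0.0000)
member 2 (1-2): L=4.9054, (cx,cy)=(0.2273,-0.9738)
member 3 (1-3): L=2.2775, (cx,cy)=(0.9743,-0.2252)
member 4 (2-3): L=4.4046, (cx,cy)=(0.2506,0.9681)
member 5 (2-4): L=2.2770, (cx,cy)=(1.0000,0.0000)
member 6 (3-4): L=4.4224, (cx,cy)=(0.2652,-0.9642)
member 7 (3-5): L=2.4451, (cx,cy)=(1.0000,0.0065)
member 8 (4-5): L=4.4650, (cx,cy)=(0.2849,0.9586)
member 9 (4-6): L=2.2600, (cx,cy)=(1.0000,0.0000)
member 10 (5-6): L=4.3926, (cx,cy)=(0.2249,-0.9744)
solve A·x = −loads:
  F[0-1] = -3109.9235 N (compression)
  F[0-2] = -3516.6003 N (compression)
  F[1-2] = +3463.3122 N (tension)
  F[1-3] = -1614.7989 N (compression)
  F[2-3] = -1943.7976 N (compression)
  F[2-4] = +259.6693 N (tension)
  F[3-4] = -335.6648 N (compression)
  F[3-5] = -170.6410 N (compression)
  F[4-5] = +337.6326 N (tension)
  F[4-6] = +74.4521 N (tension)
  F[5-6] = -331.0072 N (compression)
  Rx@0 = +4302.6900 N
  Ry@0 = +3008.9346 N
  Ry@6 = +322.5254 N

3463.312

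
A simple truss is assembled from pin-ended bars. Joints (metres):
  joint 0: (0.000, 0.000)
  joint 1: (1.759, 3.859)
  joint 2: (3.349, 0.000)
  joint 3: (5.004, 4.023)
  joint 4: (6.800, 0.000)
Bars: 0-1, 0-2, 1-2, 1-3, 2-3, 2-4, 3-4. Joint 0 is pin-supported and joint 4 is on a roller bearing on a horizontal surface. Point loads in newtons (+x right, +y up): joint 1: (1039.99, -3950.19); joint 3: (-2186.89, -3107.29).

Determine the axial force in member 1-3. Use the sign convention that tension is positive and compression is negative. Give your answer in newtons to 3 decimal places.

-3213.885

N=5 nodes, M=7 members, R=3 reactions → 2N=10, M+R=10
member 0 (0-1): L=4.2410, (cx,cy)=(0.4148,0.9099)
member 1 (0-2): L=3.3490, (cx,cy)=(1.0000,0.0000)
member 2 (1-2): L=4.1737, (cx,cy)=(0.3810,-0.9246)
member 3 (1-3): L=3.2491, (cx,cy)=(0.9987,0.0505)
member 4 (2-3): L=4.3501, (cx,cy)=(0.3804,0.9248)
member 5 (2-4): L=3.4510, (cx,cy)=(1.0000,0.0000)
member 6 (3-4): L=4.4057, (cx,cy)=(0.4077,-0.9131)
solve A·x = −loads:
  F[0-1] = -4893.4179 N (compression)
  F[0-2] = +882.7040 N (tension)
  F[1-2] = +368.0069 N (tension)
  F[1-3] = -3213.8846 N (compression)
  F[2-3] = -367.9241 N (compression)
  F[2-4] = +1162.8744 N (tension)
  F[3-4] = -2852.5999 N (compression)
  Rx@0 = +1146.9000 N
  Ry@0 = +4452.6673 N
  Ry@4 = +2604.8127 N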